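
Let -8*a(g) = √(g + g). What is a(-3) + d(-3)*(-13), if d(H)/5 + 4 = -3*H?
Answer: -325 - I*√6/8 ≈ -325.0 - 0.30619*I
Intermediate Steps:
a(g) = -√2*√g/8 (a(g) = -√(g + g)/8 = -√2*√g/8)
d(H) = -20 - 15*H (d(H) = -20 + 5*(-3*H) = -20 - 15*H)
a(-3) + d(-3)*(-13) = -√2*√(-3)/8 + (-20 - 15*(-3))*(-13) = -√2*I*√3/8 + (-20 + 45)*(-13) = -I*√6/8 + 25*(-13) = -I*√6/8 - 325 = -325 - I*√6/8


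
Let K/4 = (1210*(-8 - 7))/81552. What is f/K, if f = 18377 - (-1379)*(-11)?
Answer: -10900784/3025 ≈ -3603.6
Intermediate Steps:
f = 3208 (f = 18377 - 1*15169 = 18377 - 15169 = 3208)
K = -3025/3398 (K = 4*((1210*(-8 - 7))/81552) = 4*((1210*(-15))*(1/81552)) = 4*(-18150*1/81552) = 4*(-3025/13592) = -3025/3398 ≈ -0.89023)
f/K = 3208/(-3025/3398) = 3208*(-3398/3025) = -10900784/3025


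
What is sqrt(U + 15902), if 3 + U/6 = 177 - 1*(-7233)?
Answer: 2*sqrt(15086) ≈ 245.65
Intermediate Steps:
U = 44442 (U = -18 + 6*(177 - 1*(-7233)) = -18 + 6*(177 + 7233) = -18 + 6*7410 = -18 + 44460 = 44442)
sqrt(U + 15902) = sqrt(44442 + 15902) = sqrt(60344) = 2*sqrt(15086)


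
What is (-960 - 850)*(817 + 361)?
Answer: -2132180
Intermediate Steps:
(-960 - 850)*(817 + 361) = -1810*1178 = -2132180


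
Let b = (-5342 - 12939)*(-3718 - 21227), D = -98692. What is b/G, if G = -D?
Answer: 456019545/98692 ≈ 4620.6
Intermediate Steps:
b = 456019545 (b = -18281*(-24945) = 456019545)
G = 98692 (G = -1*(-98692) = 98692)
b/G = 456019545/98692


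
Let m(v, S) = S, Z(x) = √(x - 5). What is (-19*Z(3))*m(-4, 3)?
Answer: -57*I*√2 ≈ -80.61*I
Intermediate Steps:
Z(x) = √(-5 + x)
(-19*Z(3))*m(-4, 3) = -19*√(-5 + 3)*3 = -19*I*√2*3 = -57*I*√2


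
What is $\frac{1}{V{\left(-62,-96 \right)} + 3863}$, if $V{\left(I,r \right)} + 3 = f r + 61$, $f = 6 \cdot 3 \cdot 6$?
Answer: $- \frac{1}{6447} \approx -0.00015511$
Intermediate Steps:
$f = 108$ ($f = 18 \cdot 6 = 108$)
$V{\left(I,r \right)} = 58 + 108 r$ ($V{\left(I,r \right)} = -3 + \left(108 r + 61\right) = -3 + \left(61 + 108 r\right) = 58 + 108 r$)
$\frac{1}{V{\left(-62,-96 \right)} + 3863} = \frac{1}{\left(58 + 108 \left(-96\right)\right) + 3863} = \frac{1}{\left(58 - 10368\right) + 3863} = \frac{1}{-10310 + 3863} = \frac{1}{-6447} = - \frac{1}{6447}$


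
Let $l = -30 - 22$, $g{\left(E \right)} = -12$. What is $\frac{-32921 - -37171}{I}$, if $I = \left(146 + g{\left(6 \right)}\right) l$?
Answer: $- \frac{2125}{3484} \approx -0.60993$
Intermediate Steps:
$l = -52$
$I = -6968$ ($I = \left(146 - 12\right) \left(-52\right) = 134 \left(-52\right) = -6968$)
$\frac{-32921 - -37171}{I} = \frac{-32921 - -37171}{-6968} = \left(-32921 + 37171\right) \left(- \frac{1}{6968}\right) = 4250 \left(- \frac{1}{6968}\right) = - \frac{2125}{3484}$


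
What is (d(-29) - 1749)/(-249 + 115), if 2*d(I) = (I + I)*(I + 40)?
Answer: 1034/67 ≈ 15.433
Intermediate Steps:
d(I) = I*(40 + I) (d(I) = ((I + I)*(I + 40))/2 = ((2*I)*(40 + I))/2 = (2*I*(40 + I))/2 = I*(40 + I))
(d(-29) - 1749)/(-249 + 115) = (-29*(40 - 29) - 1749)/(-249 + 115) = (-29*11 - 1749)/(-134) = (-319 - 1749)*(-1/134) = -2068*(-1/134) = 1034/67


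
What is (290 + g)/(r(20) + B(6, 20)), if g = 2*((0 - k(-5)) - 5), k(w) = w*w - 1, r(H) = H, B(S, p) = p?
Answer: 29/5 ≈ 5.8000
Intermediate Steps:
k(w) = -1 + w² (k(w) = w² - 1 = -1 + w²)
g = -58 (g = 2*((0 - (-1 + (-5)²)) - 5) = 2*((0 - (-1 + 25)) - 5) = 2*((0 - 1*24) - 5) = 2*((0 - 24) - 5) = 2*(-24 - 5) = 2*(-29) = -58)
(290 + g)/(r(20) + B(6, 20)) = (290 - 58)/(20 + 20) = 232/40 = 232*(1/40) = 29/5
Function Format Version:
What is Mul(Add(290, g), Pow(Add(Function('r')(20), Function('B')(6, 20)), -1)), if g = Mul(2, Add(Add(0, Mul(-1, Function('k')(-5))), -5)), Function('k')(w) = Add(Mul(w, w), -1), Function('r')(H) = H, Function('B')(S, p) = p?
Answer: Rational(29, 5) ≈ 5.8000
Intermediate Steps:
Function('k')(w) = Add(-1, Pow(w, 2)) (Function('k')(w) = Add(Pow(w, 2), -1) = Add(-1, Pow(w, 2)))
g = -58 (g = Mul(2, Add(Add(0, Mul(-1, Add(-1, Pow(-5, 2)))), -5)) = Mul(2, Add(Add(0, Mul(-1, Add(-1, 25))), -5)) = Mul(2, Add(Add(0, Mul(-1, 24)), -5)) = Mul(2, Add(Add(0, -24), -5)) = Mul(2, Add(-24, -5)) = Mul(2, -29) = -58)
Mul(Add(290, g), Pow(Add(Function('r')(20), Function('B')(6, 20)), -1)) = Mul(Add(290, -58), Pow(Add(20, 20), -1)) = Mul(232, Pow(40, -1)) = Mul(232, Rational(1, 40)) = Rational(29, 5)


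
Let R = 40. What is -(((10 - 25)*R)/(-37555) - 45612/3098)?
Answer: 171109986/11634539 ≈ 14.707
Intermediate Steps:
-(((10 - 25)*R)/(-37555) - 45612/3098) = -(((10 - 25)*40)/(-37555) - 45612/3098) = -(-15*40*(-1/37555) - 45612*1/3098) = -(-600*(-1/37555) - 22806/1549) = -(120/7511 - 22806/1549) = -1*(-171109986/11634539) = 171109986/11634539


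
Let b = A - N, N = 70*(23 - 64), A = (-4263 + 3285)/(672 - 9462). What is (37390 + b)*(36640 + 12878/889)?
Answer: 1921947363985794/1302385 ≈ 1.4757e+9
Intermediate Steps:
A = 163/1465 (A = -978/(-8790) = -978*(-1/8790) = 163/1465 ≈ 0.11126)
N = -2870 (N = 70*(-41) = -2870)
b = 4204713/1465 (b = 163/1465 - 1*(-2870) = 163/1465 + 2870 = 4204713/1465 ≈ 2870.1)
(37390 + b)*(36640 + 12878/889) = (37390 + 4204713/1465)*(36640 + 12878/889) = 58981063*(36640 + 12878*(1/889))/1465 = 58981063*(36640 + 12878/889)/1465 = (58981063/1465)*(32585838/889) = 1921947363985794/1302385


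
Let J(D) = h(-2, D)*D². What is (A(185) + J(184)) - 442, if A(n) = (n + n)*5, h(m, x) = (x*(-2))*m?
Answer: 24919424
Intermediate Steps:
h(m, x) = -2*m*x (h(m, x) = (-2*x)*m = -2*m*x)
A(n) = 10*n (A(n) = (2*n)*5 = 10*n)
J(D) = 4*D³ (J(D) = (-2*(-2)*D)*D² = (4*D)*D² = 4*D³)
(A(185) + J(184)) - 442 = (10*185 + 4*184³) - 442 = (1850 + 4*6229504) - 442 = (1850 + 24918016) - 442 = 24919866 - 442 = 24919424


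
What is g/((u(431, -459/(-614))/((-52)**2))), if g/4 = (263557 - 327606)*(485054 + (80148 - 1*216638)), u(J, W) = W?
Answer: -49420675734297088/153 ≈ -3.2301e+14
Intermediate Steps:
g = -89300702544 (g = 4*((263557 - 327606)*(485054 + (80148 - 1*216638))) = 4*(-64049*(485054 + (80148 - 216638))) = 4*(-64049*(485054 - 136490)) = 4*(-64049*348564) = 4*(-22325175636) = -89300702544)
g/((u(431, -459/(-614))/((-52)**2))) = -89300702544/((-459/(-614))/((-52)**2)) = -89300702544/(-459*(-1/614)/2704) = -89300702544/((459/614)*(1/2704)) = -89300702544/459/1660256 = -89300702544*1660256/459 = -49420675734297088/153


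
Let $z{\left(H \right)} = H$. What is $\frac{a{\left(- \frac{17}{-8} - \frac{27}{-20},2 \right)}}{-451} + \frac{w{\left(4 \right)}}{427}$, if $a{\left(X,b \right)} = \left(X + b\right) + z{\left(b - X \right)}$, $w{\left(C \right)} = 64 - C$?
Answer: $\frac{25352}{192577} \approx 0.13165$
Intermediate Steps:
$a{\left(X,b \right)} = 2 b$ ($a{\left(X,b \right)} = \left(X + b\right) - \left(X - b\right) = 2 b$)
$\frac{a{\left(- \frac{17}{-8} - \frac{27}{-20},2 \right)}}{-451} + \frac{w{\left(4 \right)}}{427} = \frac{2 \cdot 2}{-451} + \frac{64 - 4}{427} = 4 \left(- \frac{1}{451}\right) + \left(64 - 4\right) \frac{1}{427} = - \frac{4}{451} + 60 \cdot \frac{1}{427} = - \frac{4}{451} + \frac{60}{427} = \frac{25352}{192577}$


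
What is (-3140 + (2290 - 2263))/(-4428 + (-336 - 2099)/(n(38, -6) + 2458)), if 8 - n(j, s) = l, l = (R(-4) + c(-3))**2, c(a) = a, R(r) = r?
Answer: 7524121/10704911 ≈ 0.70287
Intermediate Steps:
l = 49 (l = (-4 - 3)**2 = (-7)**2 = 49)
n(j, s) = -41 (n(j, s) = 8 - 1*49 = 8 - 49 = -41)
(-3140 + (2290 - 2263))/(-4428 + (-336 - 2099)/(n(38, -6) + 2458)) = (-3140 + (2290 - 2263))/(-4428 + (-336 - 2099)/(-41 + 2458)) = (-3140 + 27)/(-4428 - 2435/2417) = -3113/(-4428 - 2435*1/2417) = -3113/(-4428 - 2435/2417) = -3113/(-10704911/2417) = -3113*(-2417/10704911) = 7524121/10704911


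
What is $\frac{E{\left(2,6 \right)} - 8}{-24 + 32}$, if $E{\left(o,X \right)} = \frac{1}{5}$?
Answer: $- \frac{39}{40} \approx -0.975$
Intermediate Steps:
$E{\left(o,X \right)} = \frac{1}{5}$
$\frac{E{\left(2,6 \right)} - 8}{-24 + 32} = \frac{\frac{1}{5} - 8}{-24 + 32} = - \frac{39}{5 \cdot 8} = \left(- \frac{39}{5}\right) \frac{1}{8} = - \frac{39}{40}$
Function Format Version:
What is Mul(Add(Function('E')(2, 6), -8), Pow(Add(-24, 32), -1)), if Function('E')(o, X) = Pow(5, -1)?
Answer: Rational(-39, 40) ≈ -0.97500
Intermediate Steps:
Function('E')(o, X) = Rational(1, 5)
Mul(Add(Function('E')(2, 6), -8), Pow(Add(-24, 32), -1)) = Mul(Add(Rational(1, 5), -8), Pow(Add(-24, 32), -1)) = Mul(Rational(-39, 5), Pow(8, -1)) = Mul(Rational(-39, 5), Rational(1, 8)) = Rational(-39, 40)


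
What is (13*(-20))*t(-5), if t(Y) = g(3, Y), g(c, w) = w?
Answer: 1300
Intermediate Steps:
t(Y) = Y
(13*(-20))*t(-5) = (13*(-20))*(-5) = -260*(-5) = 1300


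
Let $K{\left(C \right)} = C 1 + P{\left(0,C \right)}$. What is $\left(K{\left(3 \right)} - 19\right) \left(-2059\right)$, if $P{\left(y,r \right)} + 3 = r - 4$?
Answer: $41180$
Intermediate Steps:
$P{\left(y,r \right)} = -7 + r$ ($P{\left(y,r \right)} = -3 + \left(r - 4\right) = -3 + \left(-4 + r\right) = -7 + r$)
$K{\left(C \right)} = -7 + 2 C$ ($K{\left(C \right)} = C 1 + \left(-7 + C\right) = C + \left(-7 + C\right) = -7 + 2 C$)
$\left(K{\left(3 \right)} - 19\right) \left(-2059\right) = \left(\left(-7 + 2 \cdot 3\right) - 19\right) \left(-2059\right) = \left(\left(-7 + 6\right) - 19\right) \left(-2059\right) = \left(-1 - 19\right) \left(-2059\right) = \left(-20\right) \left(-2059\right) = 41180$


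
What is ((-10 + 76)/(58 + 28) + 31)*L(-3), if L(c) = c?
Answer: -4098/43 ≈ -95.302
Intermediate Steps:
((-10 + 76)/(58 + 28) + 31)*L(-3) = ((-10 + 76)/(58 + 28) + 31)*(-3) = (66/86 + 31)*(-3) = (66*(1/86) + 31)*(-3) = (33/43 + 31)*(-3) = (1366/43)*(-3) = -4098/43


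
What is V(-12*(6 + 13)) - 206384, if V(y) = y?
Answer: -206612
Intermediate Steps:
V(-12*(6 + 13)) - 206384 = -12*(6 + 13) - 206384 = -12*19 - 206384 = -228 - 206384 = -206612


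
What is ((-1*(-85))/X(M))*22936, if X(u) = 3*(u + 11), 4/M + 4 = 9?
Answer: 9747800/177 ≈ 55072.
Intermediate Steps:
M = ⅘ (M = 4/(-4 + 9) = 4/5 = 4*(⅕) = ⅘ ≈ 0.80000)
X(u) = 33 + 3*u (X(u) = 3*(11 + u) = 33 + 3*u)
((-1*(-85))/X(M))*22936 = ((-1*(-85))/(33 + 3*(⅘)))*22936 = (85/(33 + 12/5))*22936 = (85/(177/5))*22936 = (85*(5/177))*22936 = (425/177)*22936 = 9747800/177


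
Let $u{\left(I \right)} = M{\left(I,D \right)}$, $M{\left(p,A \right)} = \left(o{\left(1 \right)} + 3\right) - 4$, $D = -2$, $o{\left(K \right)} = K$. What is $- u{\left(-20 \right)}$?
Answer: $0$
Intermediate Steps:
$M{\left(p,A \right)} = 0$ ($M{\left(p,A \right)} = \left(1 + 3\right) - 4 = 4 - 4 = 0$)
$u{\left(I \right)} = 0$
$- u{\left(-20 \right)} = \left(-1\right) 0 = 0$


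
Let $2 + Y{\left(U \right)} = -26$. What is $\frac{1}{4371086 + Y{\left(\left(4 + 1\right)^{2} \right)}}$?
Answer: $\frac{1}{4371058} \approx 2.2878 \cdot 10^{-7}$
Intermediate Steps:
$Y{\left(U \right)} = -28$ ($Y{\left(U \right)} = -2 - 26 = -28$)
$\frac{1}{4371086 + Y{\left(\left(4 + 1\right)^{2} \right)}} = \frac{1}{4371086 - 28} = \frac{1}{4371058}$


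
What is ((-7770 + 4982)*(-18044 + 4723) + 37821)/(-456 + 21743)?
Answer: 5310967/3041 ≈ 1746.5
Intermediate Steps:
((-7770 + 4982)*(-18044 + 4723) + 37821)/(-456 + 21743) = (-2788*(-13321) + 37821)/21287 = (37138948 + 37821)*(1/21287) = 37176769*(1/21287) = 5310967/3041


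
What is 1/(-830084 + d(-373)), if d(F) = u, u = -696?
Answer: -1/830780 ≈ -1.2037e-6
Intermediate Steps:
d(F) = -696
1/(-830084 + d(-373)) = 1/(-830084 - 696) = 1/(-830780) = -1/830780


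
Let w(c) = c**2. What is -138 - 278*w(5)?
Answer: -7088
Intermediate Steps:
-138 - 278*w(5) = -138 - 278*5**2 = -138 - 278*25 = -138 - 6950 = -7088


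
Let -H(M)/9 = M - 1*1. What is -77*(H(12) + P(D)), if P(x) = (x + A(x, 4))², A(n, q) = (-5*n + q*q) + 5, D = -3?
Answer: -76230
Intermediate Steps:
A(n, q) = 5 + q² - 5*n (A(n, q) = (-5*n + q²) + 5 = (q² - 5*n) + 5 = 5 + q² - 5*n)
H(M) = 9 - 9*M (H(M) = -9*(M - 1*1) = -9*(M - 1) = -9*(-1 + M) = 9 - 9*M)
P(x) = (21 - 4*x)² (P(x) = (x + (5 + 4² - 5*x))² = (x + (5 + 16 - 5*x))² = (x + (21 - 5*x))² = (21 - 4*x)²)
-77*(H(12) + P(D)) = -77*((9 - 9*12) + (21 - 4*(-3))²) = -77*((9 - 108) + (21 + 12)²) = -77*(-99 + 33²) = -77*(-99 + 1089) = -77*990 = -76230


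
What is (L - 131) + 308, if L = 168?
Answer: 345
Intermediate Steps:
(L - 131) + 308 = (168 - 131) + 308 = 37 + 308 = 345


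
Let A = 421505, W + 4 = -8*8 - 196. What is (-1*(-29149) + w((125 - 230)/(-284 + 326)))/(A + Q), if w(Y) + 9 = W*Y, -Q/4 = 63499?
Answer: 29800/167509 ≈ 0.17790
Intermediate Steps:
Q = -253996 (Q = -4*63499 = -253996)
W = -264 (W = -4 + (-8*8 - 196) = -4 + (-64 - 196) = -4 - 260 = -264)
w(Y) = -9 - 264*Y
(-1*(-29149) + w((125 - 230)/(-284 + 326)))/(A + Q) = (-1*(-29149) + (-9 - 264*(125 - 230)/(-284 + 326)))/(421505 - 253996) = (29149 + (-9 - (-27720)/42))/167509 = (29149 + (-9 - (-27720)/42))*(1/167509) = (29149 + (-9 - 264*(-5/2)))*(1/167509) = (29149 + (-9 + 660))*(1/167509) = (29149 + 651)*(1/167509) = 29800*(1/167509) = 29800/167509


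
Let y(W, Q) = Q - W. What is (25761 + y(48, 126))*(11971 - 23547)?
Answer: -299112264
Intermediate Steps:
(25761 + y(48, 126))*(11971 - 23547) = (25761 + (126 - 1*48))*(11971 - 23547) = (25761 + (126 - 48))*(-11576) = (25761 + 78)*(-11576) = 25839*(-11576) = -299112264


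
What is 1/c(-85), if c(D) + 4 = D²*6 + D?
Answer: 1/43261 ≈ 2.3116e-5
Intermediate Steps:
c(D) = -4 + D + 6*D² (c(D) = -4 + (D²*6 + D) = -4 + (6*D² + D) = -4 + (D + 6*D²) = -4 + D + 6*D²)
1/c(-85) = 1/(-4 - 85 + 6*(-85)²) = 1/(-4 - 85 + 6*7225) = 1/(-4 - 85 + 43350) = 1/43261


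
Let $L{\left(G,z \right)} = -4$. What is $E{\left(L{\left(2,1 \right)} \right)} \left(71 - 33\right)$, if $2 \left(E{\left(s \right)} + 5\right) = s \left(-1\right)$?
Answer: $-114$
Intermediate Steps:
$E{\left(s \right)} = -5 - \frac{s}{2}$ ($E{\left(s \right)} = -5 + \frac{s \left(-1\right)}{2} = -5 + \frac{\left(-1\right) s}{2} = -5 - \frac{s}{2}$)
$E{\left(L{\left(2,1 \right)} \right)} \left(71 - 33\right) = \left(-5 - -2\right) \left(71 - 33\right) = \left(-5 + 2\right) 38 = \left(-3\right) 38 = -114$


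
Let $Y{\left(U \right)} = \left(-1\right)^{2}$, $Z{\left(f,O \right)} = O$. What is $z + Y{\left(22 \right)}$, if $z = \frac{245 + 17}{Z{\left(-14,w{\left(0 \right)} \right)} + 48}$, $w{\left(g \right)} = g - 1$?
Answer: $\frac{309}{47} \approx 6.5745$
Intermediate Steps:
$w{\left(g \right)} = -1 + g$
$Y{\left(U \right)} = 1$
$z = \frac{262}{47}$ ($z = \frac{245 + 17}{\left(-1 + 0\right) + 48} = \frac{262}{-1 + 48} = \frac{262}{47} \approx 5.5745$)
$z + Y{\left(22 \right)} = \frac{262}{47} + 1 = \frac{309}{47}$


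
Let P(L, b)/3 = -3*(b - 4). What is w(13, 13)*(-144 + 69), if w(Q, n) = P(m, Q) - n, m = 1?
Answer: 7050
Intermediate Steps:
P(L, b) = 36 - 9*b (P(L, b) = 3*(-3*(b - 4)) = 3*(-3*(-4 + b)) = 3*(12 - 3*b) = 36 - 9*b)
w(Q, n) = 36 - n - 9*Q (w(Q, n) = (36 - 9*Q) - n = 36 - n - 9*Q)
w(13, 13)*(-144 + 69) = (36 - 1*13 - 9*13)*(-144 + 69) = (36 - 13 - 117)*(-75) = -94*(-75) = 7050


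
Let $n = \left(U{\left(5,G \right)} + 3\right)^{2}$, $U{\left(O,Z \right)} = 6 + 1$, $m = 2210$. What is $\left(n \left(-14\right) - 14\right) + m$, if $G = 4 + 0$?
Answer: $796$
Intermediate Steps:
$G = 4$
$U{\left(O,Z \right)} = 7$
$n = 100$ ($n = \left(7 + 3\right)^{2} = 10^{2} = 100$)
$\left(n \left(-14\right) - 14\right) + m = \left(100 \left(-14\right) - 14\right) + 2210 = \left(-1400 - 14\right) + 2210 = -1414 + 2210 = 796$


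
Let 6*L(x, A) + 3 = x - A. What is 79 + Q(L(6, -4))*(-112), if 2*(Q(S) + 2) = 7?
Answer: -89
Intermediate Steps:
L(x, A) = -½ - A/6 + x/6 (L(x, A) = -½ + (x - A)/6 = -½ + (-A/6 + x/6) = -½ - A/6 + x/6)
Q(S) = 3/2 (Q(S) = -2 + (½)*7 = -2 + 7/2 = 3/2)
79 + Q(L(6, -4))*(-112) = 79 + (3/2)*(-112) = 79 - 168 = -89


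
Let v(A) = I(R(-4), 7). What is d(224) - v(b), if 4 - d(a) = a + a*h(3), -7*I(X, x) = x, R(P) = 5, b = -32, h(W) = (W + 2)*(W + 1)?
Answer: -4699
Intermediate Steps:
h(W) = (1 + W)*(2 + W) (h(W) = (2 + W)*(1 + W) = (1 + W)*(2 + W))
I(X, x) = -x/7
v(A) = -1 (v(A) = -⅐*7 = -1)
d(a) = 4 - 21*a (d(a) = 4 - (a + a*(2 + 3² + 3*3)) = 4 - (a + a*(2 + 9 + 9)) = 4 - (a + a*20) = 4 - (a + 20*a) = 4 - 21*a)
d(224) - v(b) = (4 - 21*224) - 1*(-1) = (4 - 4704) + 1 = -4700 + 1 = -4699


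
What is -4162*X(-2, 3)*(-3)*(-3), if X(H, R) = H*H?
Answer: -149832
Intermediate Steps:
X(H, R) = H²
-4162*X(-2, 3)*(-3)*(-3) = -4162*(-2)²*(-3)*(-3) = -4162*4*(-3)*(-3) = -(-49944)*(-3) = -4162*36 = -149832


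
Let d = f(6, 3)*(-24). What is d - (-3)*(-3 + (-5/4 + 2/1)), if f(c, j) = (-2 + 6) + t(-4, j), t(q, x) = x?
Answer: -699/4 ≈ -174.75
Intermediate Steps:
f(c, j) = 4 + j (f(c, j) = (-2 + 6) + j = 4 + j)
d = -168 (d = (4 + 3)*(-24) = 7*(-24) = -168)
d - (-3)*(-3 + (-5/4 + 2/1)) = -168 - (-3)*(-3 + (-5/4 + 2/1)) = -168 - (-3)*(-3 + (-5*¼ + 2*1)) = -168 - (-3)*(-3 + (-5/4 + 2)) = -168 - (-3)*(-3 + ¾) = -168 - (-3)*(-9)/4 = -168 - 1*27/4 = -168 - 27/4 = -699/4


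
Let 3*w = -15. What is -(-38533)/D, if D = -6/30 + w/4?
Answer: -770660/29 ≈ -26574.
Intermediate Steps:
w = -5 (w = (⅓)*(-15) = -5)
D = -29/20 (D = -6/30 - 5/4 = -6*1/30 - 5*¼ = -⅕ - 5/4 = -29/20 ≈ -1.4500)
-(-38533)/D = -(-38533)/(-29/20) = -(-38533)*(-20)/29 = -1243*620/29 = -770660/29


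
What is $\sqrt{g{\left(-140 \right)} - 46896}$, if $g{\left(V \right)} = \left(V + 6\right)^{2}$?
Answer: $2 i \sqrt{7235} \approx 170.12 i$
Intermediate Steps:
$g{\left(V \right)} = \left(6 + V\right)^{2}$
$\sqrt{g{\left(-140 \right)} - 46896} = \sqrt{\left(6 - 140\right)^{2} - 46896} = \sqrt{\left(-134\right)^{2} - 46896} = \sqrt{17956 - 46896} = \sqrt{-28940} = 2 i \sqrt{7235}$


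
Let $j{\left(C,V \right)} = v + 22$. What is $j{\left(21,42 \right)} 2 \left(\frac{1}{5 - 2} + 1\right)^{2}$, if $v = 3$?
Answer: $\frac{800}{9} \approx 88.889$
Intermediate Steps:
$j{\left(C,V \right)} = 25$ ($j{\left(C,V \right)} = 3 + 22 = 25$)
$j{\left(21,42 \right)} 2 \left(\frac{1}{5 - 2} + 1\right)^{2} = 25 \cdot 2 \left(\frac{1}{5 - 2} + 1\right)^{2} = 25 \cdot 2 \left(\frac{1}{3} + 1\right)^{2} = 25 \cdot 2 \left(\frac{4}{3}\right)^{2} = 25 \cdot 2 \cdot \frac{16}{9} = 25 \cdot \frac{32}{9} = \frac{800}{9}$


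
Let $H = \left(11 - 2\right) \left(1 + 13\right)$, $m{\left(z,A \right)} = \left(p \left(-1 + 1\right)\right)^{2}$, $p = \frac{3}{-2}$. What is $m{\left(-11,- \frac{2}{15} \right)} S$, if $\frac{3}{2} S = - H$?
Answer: $0$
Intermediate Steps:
$p = - \frac{3}{2}$ ($p = 3 \left(- \frac{1}{2}\right) = - \frac{3}{2} \approx -1.5$)
$m{\left(z,A \right)} = 0$ ($m{\left(z,A \right)} = \left(- \frac{3 \left(-1 + 1\right)}{2}\right)^{2} = \left(\left(- \frac{3}{2}\right) 0\right)^{2} = 0^{2} = 0$)
$H = 126$ ($H = 9 \cdot 14 = 126$)
$S = -84$ ($S = \frac{2 \left(\left(-1\right) 126\right)}{3} = \frac{2}{3} \left(-126\right) = -84$)
$m{\left(-11,- \frac{2}{15} \right)} S = 0 \left(-84\right) = 0$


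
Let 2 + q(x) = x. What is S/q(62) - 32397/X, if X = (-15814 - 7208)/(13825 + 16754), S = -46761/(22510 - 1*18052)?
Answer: 4907088212287/114035640 ≈ 43031.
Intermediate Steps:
S = -15587/1486 (S = -46761/(22510 - 18052) = -46761/4458 = -46761*1/4458 = -15587/1486 ≈ -10.489)
q(x) = -2 + x
X = -7674/10193 (X = -23022/30579 = -23022*1/30579 = -7674/10193 ≈ -0.75287)
S/q(62) - 32397/X = -15587/(1486*(-2 + 62)) - 32397/(-7674/10193) = -15587/1486/60 - 32397*(-10193/7674) = -15587/1486*1/60 + 110074207/2558 = -15587/89160 + 110074207/2558 = 4907088212287/114035640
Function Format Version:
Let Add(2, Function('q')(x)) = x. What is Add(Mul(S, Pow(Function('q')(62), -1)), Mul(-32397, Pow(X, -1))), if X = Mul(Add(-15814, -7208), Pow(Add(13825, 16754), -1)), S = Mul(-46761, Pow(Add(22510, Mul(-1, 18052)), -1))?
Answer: Rational(4907088212287, 114035640) ≈ 43031.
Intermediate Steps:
S = Rational(-15587, 1486) (S = Mul(-46761, Pow(Add(22510, -18052), -1)) = Mul(-46761, Pow(4458, -1)) = Mul(-46761, Rational(1, 4458)) = Rational(-15587, 1486) ≈ -10.489)
Function('q')(x) = Add(-2, x)
X = Rational(-7674, 10193) (X = Mul(-23022, Pow(30579, -1)) = Mul(-23022, Rational(1, 30579)) = Rational(-7674, 10193) ≈ -0.75287)
Add(Mul(S, Pow(Function('q')(62), -1)), Mul(-32397, Pow(X, -1))) = Add(Mul(Rational(-15587, 1486), Pow(Add(-2, 62), -1)), Mul(-32397, Pow(Rational(-7674, 10193), -1))) = Add(Mul(Rational(-15587, 1486), Pow(60, -1)), Mul(-32397, Rational(-10193, 7674))) = Add(Mul(Rational(-15587, 1486), Rational(1, 60)), Rational(110074207, 2558)) = Add(Rational(-15587, 89160), Rational(110074207, 2558)) = Rational(4907088212287, 114035640)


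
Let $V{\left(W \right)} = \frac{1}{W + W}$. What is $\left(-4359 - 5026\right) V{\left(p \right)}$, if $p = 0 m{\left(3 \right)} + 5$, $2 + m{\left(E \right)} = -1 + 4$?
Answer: $- \frac{1877}{2} \approx -938.5$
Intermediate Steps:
$m{\left(E \right)} = 1$ ($m{\left(E \right)} = -2 + \left(-1 + 4\right) = -2 + 3 = 1$)
$p = 5$ ($p = 0 \cdot 1 + 5 = 0 + 5 = 5$)
$V{\left(W \right)} = \frac{1}{2 W}$
$\left(-4359 - 5026\right) V{\left(p \right)} = \left(-4359 - 5026\right) \frac{1}{2 \cdot 5} = \left(-4359 - 5026\right) \frac{1}{2} \cdot \frac{1}{5} = \left(-9385\right) \frac{1}{10} = - \frac{1877}{2}$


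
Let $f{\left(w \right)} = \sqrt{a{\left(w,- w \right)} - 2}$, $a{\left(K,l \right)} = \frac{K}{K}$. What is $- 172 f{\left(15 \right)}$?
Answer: $- 172 i \approx - 172.0 i$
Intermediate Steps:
$a{\left(K,l \right)} = 1$
$f{\left(w \right)} = i$ ($f{\left(w \right)} = \sqrt{1 - 2} = \sqrt{-1} = i$)
$- 172 f{\left(15 \right)} = - 172 i$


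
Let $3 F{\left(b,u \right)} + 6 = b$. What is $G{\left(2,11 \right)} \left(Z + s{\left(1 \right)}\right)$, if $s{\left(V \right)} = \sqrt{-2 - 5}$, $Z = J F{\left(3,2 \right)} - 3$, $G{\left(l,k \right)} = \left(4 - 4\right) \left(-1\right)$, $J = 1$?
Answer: $0$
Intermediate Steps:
$F{\left(b,u \right)} = -2 + \frac{b}{3}$
$G{\left(l,k \right)} = 0$ ($G{\left(l,k \right)} = 0 \left(-1\right) = 0$)
$Z = -4$ ($Z = 1 \left(-2 + \frac{1}{3} \cdot 3\right) - 3 = 1 \left(-2 + 1\right) - 3 = 1 \left(-1\right) - 3 = -1 - 3 = -4$)
$s{\left(V \right)} = i \sqrt{7}$ ($s{\left(V \right)} = \sqrt{-7} = i \sqrt{7}$)
$G{\left(2,11 \right)} \left(Z + s{\left(1 \right)}\right) = 0 \left(-4 + i \sqrt{7}\right) = 0$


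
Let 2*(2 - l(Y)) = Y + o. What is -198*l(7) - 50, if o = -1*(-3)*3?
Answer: 1138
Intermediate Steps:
o = 9 (o = 3*3 = 9)
l(Y) = -5/2 - Y/2 (l(Y) = 2 - (Y + 9)/2 = 2 - (9 + Y)/2 = 2 + (-9/2 - Y/2) = -5/2 - Y/2)
-198*l(7) - 50 = -198*(-5/2 - 1/2*7) - 50 = -198*(-5/2 - 7/2) - 50 = -198*(-6) - 50 = 1188 - 50 = 1138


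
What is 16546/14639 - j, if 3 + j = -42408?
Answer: 620871175/14639 ≈ 42412.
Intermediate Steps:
j = -42411 (j = -3 - 42408 = -42411)
16546/14639 - j = 16546/14639 - 1*(-42411) = 16546*(1/14639) + 42411 = 16546/14639 + 42411 = 620871175/14639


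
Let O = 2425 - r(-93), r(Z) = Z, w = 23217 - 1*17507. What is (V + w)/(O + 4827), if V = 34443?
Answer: 40153/7345 ≈ 5.4667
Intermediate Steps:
w = 5710 (w = 23217 - 17507 = 5710)
O = 2518 (O = 2425 - 1*(-93) = 2425 + 93 = 2518)
(V + w)/(O + 4827) = (34443 + 5710)/(2518 + 4827) = 40153/7345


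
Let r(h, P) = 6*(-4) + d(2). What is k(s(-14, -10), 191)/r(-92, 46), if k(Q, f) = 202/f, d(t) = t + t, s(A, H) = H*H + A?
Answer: -101/1910 ≈ -0.052880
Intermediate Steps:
s(A, H) = A + H² (s(A, H) = H² + A = A + H²)
d(t) = 2*t
r(h, P) = -20 (r(h, P) = 6*(-4) + 2*2 = -24 + 4 = -20)
k(s(-14, -10), 191)/r(-92, 46) = (202/191)/(-20) = (202*(1/191))*(-1/20) = (202/191)*(-1/20) = -101/1910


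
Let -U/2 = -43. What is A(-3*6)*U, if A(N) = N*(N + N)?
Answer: 55728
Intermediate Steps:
U = 86 (U = -2*(-43) = 86)
A(N) = 2*N² (A(N) = N*(2*N) = 2*N²)
A(-3*6)*U = (2*(-3*6)²)*86 = (2*(-18)²)*86 = (2*324)*86 = 648*86 = 55728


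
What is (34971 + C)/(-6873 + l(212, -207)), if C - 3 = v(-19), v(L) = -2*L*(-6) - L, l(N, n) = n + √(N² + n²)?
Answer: -246136200/50038607 - 34765*√87793/50038607 ≈ -5.1248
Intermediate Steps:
v(L) = 11*L (v(L) = 12*L - L = 11*L)
C = -206 (C = 3 + 11*(-19) = 3 - 209 = -206)
(34971 + C)/(-6873 + l(212, -207)) = (34971 - 206)/(-6873 + (-207 + √(212² + (-207)²))) = 34765/(-6873 + (-207 + √(44944 + 42849))) = 34765/(-6873 + (-207 + √87793)) = 34765/(-7080 + √87793)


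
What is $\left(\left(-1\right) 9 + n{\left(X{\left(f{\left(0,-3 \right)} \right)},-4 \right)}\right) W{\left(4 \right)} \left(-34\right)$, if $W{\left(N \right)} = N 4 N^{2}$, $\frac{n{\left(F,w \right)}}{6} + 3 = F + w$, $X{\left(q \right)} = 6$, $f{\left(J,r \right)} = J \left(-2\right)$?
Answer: $130560$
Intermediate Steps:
$f{\left(J,r \right)} = - 2 J$
$n{\left(F,w \right)} = -18 + 6 F + 6 w$ ($n{\left(F,w \right)} = -18 + 6 \left(F + w\right) = -18 + \left(6 F + 6 w\right) = -18 + 6 F + 6 w$)
$W{\left(N \right)} = 4 N^{3}$
$\left(\left(-1\right) 9 + n{\left(X{\left(f{\left(0,-3 \right)} \right)},-4 \right)}\right) W{\left(4 \right)} \left(-34\right) = \left(\left(-1\right) 9 + \left(-18 + 6 \cdot 6 + 6 \left(-4\right)\right)\right) 4 \cdot 4^{3} \left(-34\right) = \left(-9 - 6\right) 4 \cdot 64 \left(-34\right) = \left(-9 - 6\right) 256 \left(-34\right) = \left(-15\right) 256 \left(-34\right) = \left(-3840\right) \left(-34\right) = 130560$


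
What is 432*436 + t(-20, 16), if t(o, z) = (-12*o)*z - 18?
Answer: 192174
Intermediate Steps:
t(o, z) = -18 - 12*o*z (t(o, z) = -12*o*z - 18 = -18 - 12*o*z)
432*436 + t(-20, 16) = 432*436 + (-18 - 12*(-20)*16) = 188352 + (-18 + 3840) = 188352 + 3822 = 192174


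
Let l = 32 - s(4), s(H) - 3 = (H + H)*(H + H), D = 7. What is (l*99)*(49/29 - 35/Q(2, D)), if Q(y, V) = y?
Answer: 3177405/58 ≈ 54783.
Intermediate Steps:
s(H) = 3 + 4*H² (s(H) = 3 + (H + H)*(H + H) = 3 + (2*H)*(2*H) = 3 + 4*H²)
l = -35 (l = 32 - (3 + 4*4²) = 32 - (3 + 4*16) = 32 - (3 + 64) = 32 - 1*67 = 32 - 67 = -35)
(l*99)*(49/29 - 35/Q(2, D)) = (-35*99)*(49/29 - 35/2) = -3465*(49*(1/29) - 35*½) = -3465*(49/29 - 35/2) = -3465*(-917/58) = 3177405/58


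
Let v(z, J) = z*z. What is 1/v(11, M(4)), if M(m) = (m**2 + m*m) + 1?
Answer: 1/121 ≈ 0.0082645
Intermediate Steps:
M(m) = 1 + 2*m**2 (M(m) = (m**2 + m**2) + 1 = 2*m**2 + 1 = 1 + 2*m**2)
v(z, J) = z**2
1/v(11, M(4)) = 1/(11**2) = 1/121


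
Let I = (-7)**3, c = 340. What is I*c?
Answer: -116620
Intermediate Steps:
I = -343
I*c = -343*340 = -116620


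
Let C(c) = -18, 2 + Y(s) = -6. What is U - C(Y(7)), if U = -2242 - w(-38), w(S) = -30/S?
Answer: -42271/19 ≈ -2224.8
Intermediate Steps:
Y(s) = -8 (Y(s) = -2 - 6 = -8)
U = -42613/19 (U = -2242 - (-30)/(-38) = -2242 - (-30)*(-1)/38 = -2242 - 1*15/19 = -2242 - 15/19 = -42613/19 ≈ -2242.8)
U - C(Y(7)) = -42613/19 - 1*(-18) = -42613/19 + 18 = -42271/19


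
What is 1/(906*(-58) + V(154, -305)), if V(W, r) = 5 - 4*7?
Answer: -1/52571 ≈ -1.9022e-5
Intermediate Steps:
V(W, r) = -23 (V(W, r) = 5 - 28 = -23)
1/(906*(-58) + V(154, -305)) = 1/(906*(-58) - 23) = 1/(-52548 - 23) = 1/(-52571) = -1/52571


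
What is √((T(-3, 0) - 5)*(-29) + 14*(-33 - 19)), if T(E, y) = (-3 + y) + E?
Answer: I*√409 ≈ 20.224*I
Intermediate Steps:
T(E, y) = -3 + E + y
√((T(-3, 0) - 5)*(-29) + 14*(-33 - 19)) = √(((-3 - 3 + 0) - 5)*(-29) + 14*(-33 - 19)) = √((-6 - 5)*(-29) + 14*(-52)) = √(-11*(-29) - 728) = √(319 - 728) = √(-409) = I*√409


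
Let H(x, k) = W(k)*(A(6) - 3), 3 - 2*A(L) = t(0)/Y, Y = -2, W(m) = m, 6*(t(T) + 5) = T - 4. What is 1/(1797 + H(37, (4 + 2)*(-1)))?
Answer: 2/3629 ≈ 0.00055112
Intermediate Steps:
t(T) = -17/3 + T/6 (t(T) = -5 + (T - 4)/6 = -5 + (-4 + T)/6 = -5 + (-⅔ + T/6) = -17/3 + T/6)
A(L) = 1/12 (A(L) = 3/2 - (-17/3 + (⅙)*0)/(2*(-2)) = 3/2 - (-17/3 + 0)*(-1)/(2*2) = 3/2 - (-17)*(-1)/(6*2) = 3/2 - ½*17/6 = 3/2 - 17/12 = 1/12)
H(x, k) = -35*k/12 (H(x, k) = k*(1/12 - 3) = k*(-35/12) = -35*k/12)
1/(1797 + H(37, (4 + 2)*(-1))) = 1/(1797 - 35*(4 + 2)*(-1)/12) = 1/(1797 - 35*(-1)/2) = 1/(1797 - 35/12*(-6)) = 1/(1797 + 35/2) = 1/(3629/2) = 2/3629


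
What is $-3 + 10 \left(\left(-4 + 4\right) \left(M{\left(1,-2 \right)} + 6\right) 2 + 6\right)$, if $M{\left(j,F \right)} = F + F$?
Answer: $57$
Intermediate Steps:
$M{\left(j,F \right)} = 2 F$
$-3 + 10 \left(\left(-4 + 4\right) \left(M{\left(1,-2 \right)} + 6\right) 2 + 6\right) = -3 + 10 \left(\left(-4 + 4\right) \left(2 \left(-2\right) + 6\right) 2 + 6\right) = -3 + 10 \left(0 \left(-4 + 6\right) 2 + 6\right) = -3 + 10 \left(0 \cdot 2 \cdot 2 + 6\right) = -3 + 10 \left(0 \cdot 2 + 6\right) = -3 + 10 \left(0 + 6\right) = -3 + 10 \cdot 6 = -3 + 60 = 57$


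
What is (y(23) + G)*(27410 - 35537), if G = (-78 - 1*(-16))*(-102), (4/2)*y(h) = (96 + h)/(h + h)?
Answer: -4729320729/92 ≈ -5.1406e+7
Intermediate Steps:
y(h) = (96 + h)/(4*h) (y(h) = ((96 + h)/(h + h))/2 = ((96 + h)/((2*h)))/2 = ((96 + h)*(1/(2*h)))/2 = ((96 + h)/(2*h))/2 = (96 + h)/(4*h))
G = 6324 (G = (-78 + 16)*(-102) = -62*(-102) = 6324)
(y(23) + G)*(27410 - 35537) = ((¼)*(96 + 23)/23 + 6324)*(27410 - 35537) = ((¼)*(1/23)*119 + 6324)*(-8127) = (119/92 + 6324)*(-8127) = (581927/92)*(-8127) = -4729320729/92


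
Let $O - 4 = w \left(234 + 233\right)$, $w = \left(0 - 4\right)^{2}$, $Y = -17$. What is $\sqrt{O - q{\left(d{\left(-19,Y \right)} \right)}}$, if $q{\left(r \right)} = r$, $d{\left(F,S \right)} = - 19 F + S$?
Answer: $2 \sqrt{1783} \approx 84.451$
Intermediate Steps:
$w = 16$ ($w = \left(-4\right)^{2} = 16$)
$O = 7476$ ($O = 4 + 16 \left(234 + 233\right) = 4 + 16 \cdot 467 = 4 + 7472 = 7476$)
$d{\left(F,S \right)} = S - 19 F$
$\sqrt{O - q{\left(d{\left(-19,Y \right)} \right)}} = \sqrt{7476 - \left(-17 - -361\right)} = \sqrt{7476 - \left(-17 + 361\right)} = \sqrt{7476 - 344} = \sqrt{7132} = 2 \sqrt{1783}$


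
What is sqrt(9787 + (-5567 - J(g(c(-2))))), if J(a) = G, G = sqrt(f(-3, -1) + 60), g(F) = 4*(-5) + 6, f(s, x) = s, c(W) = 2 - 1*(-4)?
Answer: sqrt(4220 - sqrt(57)) ≈ 64.903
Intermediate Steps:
c(W) = 6 (c(W) = 2 + 4 = 6)
g(F) = -14 (g(F) = -20 + 6 = -14)
G = sqrt(57) (G = sqrt(-3 + 60) = sqrt(57) ≈ 7.5498)
J(a) = sqrt(57)
sqrt(9787 + (-5567 - J(g(c(-2))))) = sqrt(9787 + (-5567 - sqrt(57))) = sqrt(4220 - sqrt(57))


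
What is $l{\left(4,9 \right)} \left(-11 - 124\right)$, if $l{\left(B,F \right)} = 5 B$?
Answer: $-2700$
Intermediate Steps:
$l{\left(4,9 \right)} \left(-11 - 124\right) = 5 \cdot 4 \left(-11 - 124\right) = 20 \left(-135\right) = -2700$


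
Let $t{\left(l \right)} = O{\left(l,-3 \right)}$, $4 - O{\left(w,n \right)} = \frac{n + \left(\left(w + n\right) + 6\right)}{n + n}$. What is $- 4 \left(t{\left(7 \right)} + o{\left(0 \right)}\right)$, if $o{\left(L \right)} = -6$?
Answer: $\frac{10}{3} \approx 3.3333$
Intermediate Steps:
$O{\left(w,n \right)} = 4 - \frac{6 + w + 2 n}{2 n}$ ($O{\left(w,n \right)} = 4 - \frac{n + \left(\left(w + n\right) + 6\right)}{n + n} = 4 - \frac{n + \left(\left(n + w\right) + 6\right)}{2 n} = 4 - \left(n + \left(6 + n + w\right)\right) \frac{1}{2 n} = 4 - \left(6 + w + 2 n\right) \frac{1}{2 n} = 4 - \frac{6 + w + 2 n}{2 n}$)
$t{\left(l \right)} = 4 + \frac{l}{6}$ ($t{\left(l \right)} = \frac{-6 - l + 6 \left(-3\right)}{2 \left(-3\right)} = \frac{1}{2} \left(- \frac{1}{3}\right) \left(-6 - l - 18\right) = \frac{1}{2} \left(- \frac{1}{3}\right) \left(-24 - l\right) = 4 + \frac{l}{6}$)
$- 4 \left(t{\left(7 \right)} + o{\left(0 \right)}\right) = - 4 \left(\left(4 + \frac{1}{6} \cdot 7\right) - 6\right) = - 4 \left(\left(4 + \frac{7}{6}\right) - 6\right) = - 4 \left(\frac{31}{6} - 6\right) = \left(-4\right) \left(- \frac{5}{6}\right) = \frac{10}{3}$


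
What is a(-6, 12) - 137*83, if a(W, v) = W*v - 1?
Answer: -11444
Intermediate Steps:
a(W, v) = -1 + W*v
a(-6, 12) - 137*83 = (-1 - 6*12) - 137*83 = (-1 - 72) - 11371 = -73 - 11371 = -11444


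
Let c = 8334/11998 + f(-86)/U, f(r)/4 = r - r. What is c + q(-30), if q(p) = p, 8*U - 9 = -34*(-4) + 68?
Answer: -175803/5999 ≈ -29.305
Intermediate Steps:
f(r) = 0 (f(r) = 4*(r - r) = 4*0 = 0)
U = 213/8 (U = 9/8 + (-34*(-4) + 68)/8 = 9/8 + (136 + 68)/8 = 9/8 + (⅛)*204 = 9/8 + 51/2 = 213/8 ≈ 26.625)
c = 4167/5999 (c = 8334/11998 + 0/(213/8) = 8334*(1/11998) + 0*(8/213) = 4167/5999 + 0 = 4167/5999 ≈ 0.69462)
c + q(-30) = 4167/5999 - 30 = -175803/5999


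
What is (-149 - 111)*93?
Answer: -24180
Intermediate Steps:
(-149 - 111)*93 = -260*93 = -24180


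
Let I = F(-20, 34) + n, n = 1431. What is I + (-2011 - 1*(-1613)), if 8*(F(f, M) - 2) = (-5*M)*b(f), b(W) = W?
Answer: 1460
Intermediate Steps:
F(f, M) = 2 - 5*M*f/8 (F(f, M) = 2 + ((-5*M)*f)/8 = 2 + (-5*M*f)/8 = 2 - 5*M*f/8)
I = 1858 (I = (2 - 5/8*34*(-20)) + 1431 = (2 + 425) + 1431 = 427 + 1431 = 1858)
I + (-2011 - 1*(-1613)) = 1858 + (-2011 - 1*(-1613)) = 1858 + (-2011 + 1613) = 1858 - 398 = 1460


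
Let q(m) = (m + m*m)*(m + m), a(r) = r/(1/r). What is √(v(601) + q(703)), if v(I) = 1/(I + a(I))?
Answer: 3*√10120750577015762810/361802 ≈ 26379.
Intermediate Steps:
a(r) = r² (a(r) = r*r = r²)
v(I) = 1/(I + I²)
q(m) = 2*m*(m + m²) (q(m) = (m + m²)*(2*m) = 2*m*(m + m²))
√(v(601) + q(703)) = √(1/(601*(1 + 601)) + 2*703²*(1 + 703)) = √((1/601)/602 + 2*494209*704) = √((1/601)*(1/602) + 695846272) = √(1/361802 + 695846272) = √(251758572902145/361802) = 3*√10120750577015762810/361802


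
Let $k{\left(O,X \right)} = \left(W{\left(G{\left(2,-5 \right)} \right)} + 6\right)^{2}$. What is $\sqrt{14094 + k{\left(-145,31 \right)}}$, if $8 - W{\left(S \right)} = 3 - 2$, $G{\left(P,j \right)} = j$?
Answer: $\sqrt{14263} \approx 119.43$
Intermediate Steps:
$W{\left(S \right)} = 7$ ($W{\left(S \right)} = 8 - \left(3 - 2\right) = 8 - 1 = 7$)
$k{\left(O,X \right)} = 169$ ($k{\left(O,X \right)} = \left(7 + 6\right)^{2} = 13^{2} = 169$)
$\sqrt{14094 + k{\left(-145,31 \right)}} = \sqrt{14094 + 169} = \sqrt{14263}$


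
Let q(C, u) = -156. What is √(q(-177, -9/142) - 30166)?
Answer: I*√30322 ≈ 174.13*I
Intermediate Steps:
√(q(-177, -9/142) - 30166) = √(-156 - 30166) = √(-30322) = I*√30322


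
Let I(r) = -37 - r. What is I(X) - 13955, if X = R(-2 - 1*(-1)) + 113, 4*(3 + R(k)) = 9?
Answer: -56417/4 ≈ -14104.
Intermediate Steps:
R(k) = -¾ (R(k) = -3 + (¼)*9 = -3 + 9/4 = -¾)
X = 449/4 (X = -¾ + 113 = 449/4 ≈ 112.25)
I(X) - 13955 = (-37 - 1*449/4) - 13955 = (-37 - 449/4) - 13955 = -597/4 - 13955 = -56417/4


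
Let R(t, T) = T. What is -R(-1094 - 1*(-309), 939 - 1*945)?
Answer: 6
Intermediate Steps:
-R(-1094 - 1*(-309), 939 - 1*945) = -(939 - 1*945) = -(939 - 945) = -1*(-6) = 6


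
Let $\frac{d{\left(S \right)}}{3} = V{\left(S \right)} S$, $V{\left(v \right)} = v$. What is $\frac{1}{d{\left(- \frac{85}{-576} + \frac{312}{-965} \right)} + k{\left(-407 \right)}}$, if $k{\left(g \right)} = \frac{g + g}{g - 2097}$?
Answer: $\frac{32234629017600}{13465709821897} \approx 2.3938$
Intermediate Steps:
$k{\left(g \right)} = \frac{2 g}{-2097 + g}$
$d{\left(S \right)} = 3 S^{2}$ ($d{\left(S \right)} = 3 S S = 3 S^{2}$)
$\frac{1}{d{\left(- \frac{85}{-576} + \frac{312}{-965} \right)} + k{\left(-407 \right)}} = \frac{1}{3 \left(- \frac{85}{-576} + \frac{312}{-965}\right)^{2} + 2 \left(-407\right) \frac{1}{-2097 - 407}} = \frac{1}{3 \left(\left(-85\right) \left(- \frac{1}{576}\right) + 312 \left(- \frac{1}{965}\right)\right)^{2} + 2 \left(-407\right) \frac{1}{-2504}} = \frac{1}{3 \left(\frac{85}{576} - \frac{312}{965}\right)^{2} + 2 \left(-407\right) \left(- \frac{1}{2504}\right)} = \frac{1}{3 \left(- \frac{97687}{555840}\right)^{2} + \frac{407}{1252}} = \frac{1}{3 \cdot \frac{9542749969}{308958105600} + \frac{407}{1252}} = \frac{1}{\frac{9542749969}{102986035200} + \frac{407}{1252}} = \frac{1}{\frac{13465709821897}{32234629017600}} = \frac{32234629017600}{13465709821897}$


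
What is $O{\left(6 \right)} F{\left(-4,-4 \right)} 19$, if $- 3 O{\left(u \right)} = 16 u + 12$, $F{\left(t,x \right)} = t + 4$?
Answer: $0$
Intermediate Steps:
$F{\left(t,x \right)} = 4 + t$
$O{\left(u \right)} = -4 - \frac{16 u}{3}$ ($O{\left(u \right)} = - \frac{16 u + 12}{3} = - \frac{12 + 16 u}{3} = -4 - \frac{16 u}{3}$)
$O{\left(6 \right)} F{\left(-4,-4 \right)} 19 = \left(-4 - 32\right) \left(4 - 4\right) 19 = \left(-4 - 32\right) 0 \cdot 19 = \left(-36\right) 0 = 0$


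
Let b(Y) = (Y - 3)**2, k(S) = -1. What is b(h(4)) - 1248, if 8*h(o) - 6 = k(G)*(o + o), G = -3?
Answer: -19799/16 ≈ -1237.4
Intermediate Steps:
h(o) = 3/4 - o/4 (h(o) = 3/4 + (-(o + o))/8 = 3/4 + (-2*o)/8 = 3/4 - o/4)
b(Y) = (-3 + Y)**2
b(h(4)) - 1248 = (-3 + (3/4 - 1/4*4))**2 - 1248 = (-3 + (3/4 - 1))**2 - 1248 = (-3 - 1/4)**2 - 1248 = (-13/4)**2 - 1248 = 169/16 - 1248 = -19799/16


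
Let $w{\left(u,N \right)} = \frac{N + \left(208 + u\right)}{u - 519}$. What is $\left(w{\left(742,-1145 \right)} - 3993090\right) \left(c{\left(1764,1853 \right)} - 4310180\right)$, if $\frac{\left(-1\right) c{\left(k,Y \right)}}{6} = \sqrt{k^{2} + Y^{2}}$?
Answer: $\frac{3838039714817700}{223} + \frac{5342755590 \sqrt{6545305}}{223} \approx 1.7272 \cdot 10^{13}$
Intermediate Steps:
$c{\left(k,Y \right)} = - 6 \sqrt{Y^{2} + k^{2}}$ ($c{\left(k,Y \right)} = - 6 \sqrt{k^{2} + Y^{2}} = - 6 \sqrt{Y^{2} + k^{2}}$)
$w{\left(u,N \right)} = \frac{208 + N + u}{-519 + u}$
$\left(w{\left(742,-1145 \right)} - 3993090\right) \left(c{\left(1764,1853 \right)} - 4310180\right) = \left(\frac{208 - 1145 + 742}{-519 + 742} - 3993090\right) \left(- 6 \sqrt{1853^{2} + 1764^{2}} - 4310180\right) = \left(\frac{1}{223} \left(-195\right) - 3993090\right) \left(- 6 \sqrt{3433609 + 3111696} - 4310180\right) = \left(\frac{1}{223} \left(-195\right) - 3993090\right) \left(- 6 \sqrt{6545305} - 4310180\right) = \left(- \frac{195}{223} - 3993090\right) \left(-4310180 - 6 \sqrt{6545305}\right) = - \frac{890459265 \left(-4310180 - 6 \sqrt{6545305}\right)}{223} = \frac{3838039714817700}{223} + \frac{5342755590 \sqrt{6545305}}{223}$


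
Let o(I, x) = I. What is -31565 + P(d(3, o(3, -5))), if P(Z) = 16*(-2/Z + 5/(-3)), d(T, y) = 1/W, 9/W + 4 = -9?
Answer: -1231211/39 ≈ -31570.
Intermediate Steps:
W = -9/13 (W = 9/(-4 - 9) = 9/(-13) = 9*(-1/13) = -9/13 ≈ -0.69231)
d(T, y) = -13/9 (d(T, y) = 1/(-9/13) = -13/9)
P(Z) = -80/3 - 32/Z (P(Z) = 16*(-2/Z + 5*(-⅓)) = 16*(-2/Z - 5/3) = 16*(-5/3 - 2/Z) = -80/3 - 32/Z)
-31565 + P(d(3, o(3, -5))) = -31565 + (-80/3 - 32/(-13/9)) = -31565 + (-80/3 - 32*(-9/13)) = -31565 + (-80/3 + 288/13) = -31565 - 176/39 = -1231211/39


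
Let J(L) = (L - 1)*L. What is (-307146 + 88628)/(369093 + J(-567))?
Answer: -218518/691149 ≈ -0.31617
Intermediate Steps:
J(L) = L*(-1 + L) (J(L) = (-1 + L)*L = L*(-1 + L))
(-307146 + 88628)/(369093 + J(-567)) = (-307146 + 88628)/(369093 - 567*(-1 - 567)) = -218518/(369093 - 567*(-568)) = -218518/(369093 + 322056) = -218518/691149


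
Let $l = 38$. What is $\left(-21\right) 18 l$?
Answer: $-14364$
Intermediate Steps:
$\left(-21\right) 18 l = \left(-21\right) 18 \cdot 38 = \left(-378\right) 38 = -14364$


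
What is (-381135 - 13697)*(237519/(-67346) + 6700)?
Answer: -89030802120296/33673 ≈ -2.6440e+9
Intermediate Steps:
(-381135 - 13697)*(237519/(-67346) + 6700) = -394832*(237519*(-1/67346) + 6700) = -394832*(-237519/67346 + 6700) = -394832*450980681/67346 = -89030802120296/33673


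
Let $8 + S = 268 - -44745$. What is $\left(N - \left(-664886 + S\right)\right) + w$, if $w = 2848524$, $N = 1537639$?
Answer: $5006044$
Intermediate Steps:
$S = 45005$ ($S = -8 + \left(268 - -44745\right) = -8 + \left(268 + 44745\right) = -8 + 45013 = 45005$)
$\left(N - \left(-664886 + S\right)\right) + w = \left(1537639 + \left(664886 - 45005\right)\right) + 2848524 = \left(1537639 + 619881\right) + 2848524 = 2157520 + 2848524 = 5006044$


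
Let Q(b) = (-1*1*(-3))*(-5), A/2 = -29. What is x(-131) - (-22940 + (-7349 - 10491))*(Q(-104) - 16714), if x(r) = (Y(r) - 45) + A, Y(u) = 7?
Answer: -682208716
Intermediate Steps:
A = -58 (A = 2*(-29) = -58)
Q(b) = -15 (Q(b) = -1*(-3)*(-5) = 3*(-5) = -15)
x(r) = -96 (x(r) = (7 - 45) - 58 = -38 - 58 = -96)
x(-131) - (-22940 + (-7349 - 10491))*(Q(-104) - 16714) = -96 - (-22940 + (-7349 - 10491))*(-15 - 16714) = -96 - (-22940 - 17840)*(-16729) = -96 - (-40780)*(-16729) = -96 - 1*682208620 = -96 - 682208620 = -682208716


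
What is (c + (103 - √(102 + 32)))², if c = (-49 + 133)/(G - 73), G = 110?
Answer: 15354471/1369 - 7790*√134/37 ≈ 8778.6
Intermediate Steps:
c = 84/37 (c = (-49 + 133)/(110 - 73) = 84/37 ≈ 2.2703)
(c + (103 - √(102 + 32)))² = (84/37 + (103 - √(102 + 32)))² = (84/37 + (103 - √134))² = (3895/37 - √134)²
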